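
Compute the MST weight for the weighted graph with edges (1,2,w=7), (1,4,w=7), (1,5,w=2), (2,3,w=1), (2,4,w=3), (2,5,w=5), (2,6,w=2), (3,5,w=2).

Apply Kruskal's algorithm (sort edges by weight, add if no cycle):

Sorted edges by weight:
  (2,3) w=1
  (1,5) w=2
  (2,6) w=2
  (3,5) w=2
  (2,4) w=3
  (2,5) w=5
  (1,2) w=7
  (1,4) w=7

Add edge (2,3) w=1 -- no cycle. Running total: 1
Add edge (1,5) w=2 -- no cycle. Running total: 3
Add edge (2,6) w=2 -- no cycle. Running total: 5
Add edge (3,5) w=2 -- no cycle. Running total: 7
Add edge (2,4) w=3 -- no cycle. Running total: 10

MST edges: (2,3,w=1), (1,5,w=2), (2,6,w=2), (3,5,w=2), (2,4,w=3)
Total MST weight: 1 + 2 + 2 + 2 + 3 = 10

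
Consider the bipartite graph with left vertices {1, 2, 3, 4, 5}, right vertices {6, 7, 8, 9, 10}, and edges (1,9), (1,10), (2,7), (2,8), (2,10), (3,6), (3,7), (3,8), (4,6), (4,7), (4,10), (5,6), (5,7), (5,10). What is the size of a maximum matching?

Step 1: List the neighbors of each left vertex:
  1: 9, 10
  2: 7, 8, 10
  3: 6, 7, 8
  4: 6, 7, 10
  5: 6, 7, 10

Step 2: Greedily match left vertices, then look for augmenting paths:
  Match 1 -- 9
  Match 2 -- 7
  Match 3 -- 8
  Match 4 -- 10
  Match 5 -- 6
  No augmenting path remains.

Step 3: Verify this is maximum:
  Matching size 5 = min(|L|, |R|) = min(5, 5), which is an upper bound, so this matching is maximum.

Maximum matching: {(1,9), (2,7), (3,8), (4,10), (5,6)}
Size: 5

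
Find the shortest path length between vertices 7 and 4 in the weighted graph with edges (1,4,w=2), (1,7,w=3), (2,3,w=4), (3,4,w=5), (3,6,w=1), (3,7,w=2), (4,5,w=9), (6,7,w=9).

Step 1: Build adjacency list with weights:
  1: 4(w=2), 7(w=3)
  2: 3(w=4)
  3: 2(w=4), 4(w=5), 6(w=1), 7(w=2)
  4: 1(w=2), 3(w=5), 5(w=9)
  5: 4(w=9)
  6: 3(w=1), 7(w=9)
  7: 1(w=3), 3(w=2), 6(w=9)

Step 2: Apply Dijkstra's algorithm from vertex 7:
  Visit vertex 7 (distance=0)
    Update dist[1] = 3
    Update dist[3] = 2
    Update dist[6] = 9
  Visit vertex 3 (distance=2)
    Update dist[2] = 6
    Update dist[4] = 7
    Update dist[6] = 3
  Visit vertex 1 (distance=3)
    Update dist[4] = 5
  Visit vertex 6 (distance=3)
  Visit vertex 4 (distance=5)
    Update dist[5] = 14

Step 3: Shortest path: 7 -> 1 -> 4
Total weight: 3 + 2 = 5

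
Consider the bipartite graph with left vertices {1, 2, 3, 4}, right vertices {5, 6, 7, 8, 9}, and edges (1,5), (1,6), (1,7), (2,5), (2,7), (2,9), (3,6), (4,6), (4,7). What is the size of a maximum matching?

Step 1: List the neighbors of each left vertex:
  1: 5, 6, 7
  2: 5, 7, 9
  3: 6
  4: 6, 7

Step 2: Greedily match left vertices, then look for augmenting paths:
  Match 1 -- 5
  Match 2 -- 9
  Match 3 -- 6
  Match 4 -- 7
  No augmenting path remains.

Step 3: Verify this is maximum:
  Matching size 4 = min(|L|, |R|) = min(4, 5), which is an upper bound, so this matching is maximum.

Maximum matching: {(1,5), (2,9), (3,6), (4,7)}
Size: 4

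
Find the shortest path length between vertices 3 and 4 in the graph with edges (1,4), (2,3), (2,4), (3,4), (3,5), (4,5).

Step 1: Build adjacency list:
  1: 4
  2: 3, 4
  3: 2, 4, 5
  4: 1, 2, 3, 5
  5: 3, 4

Step 2: BFS from vertex 3 to find shortest path to 4:
  vertex 2 reached at distance 1
  vertex 4 reached at distance 1

Step 3: Shortest path: 3 -> 4
Path length: 1 edge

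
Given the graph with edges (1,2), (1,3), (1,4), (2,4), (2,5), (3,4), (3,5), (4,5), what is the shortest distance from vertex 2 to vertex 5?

Step 1: Build adjacency list:
  1: 2, 3, 4
  2: 1, 4, 5
  3: 1, 4, 5
  4: 1, 2, 3, 5
  5: 2, 3, 4

Step 2: BFS from vertex 2 to find shortest path to 5:
  vertex 1 reached at distance 1
  vertex 4 reached at distance 1
  vertex 5 reached at distance 1

Step 3: Shortest path: 2 -> 5
Path length: 1 edge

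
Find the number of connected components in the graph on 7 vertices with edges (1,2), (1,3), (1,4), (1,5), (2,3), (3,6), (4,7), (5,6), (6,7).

Step 1: Build adjacency list from edges:
  1: 2, 3, 4, 5
  2: 1, 3
  3: 1, 2, 6
  4: 1, 7
  5: 1, 6
  6: 3, 5, 7
  7: 4, 6

Step 2: Run BFS/DFS from vertex 1:
  Visited: {1, 2, 3, 4, 5, 6, 7}
  Reached 7 of 7 vertices

Step 3: All 7 vertices reached from vertex 1, so the graph is connected.
Number of connected components: 1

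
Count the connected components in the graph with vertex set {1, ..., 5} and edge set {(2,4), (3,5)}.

Step 1: Build adjacency list from edges:
  1: (none)
  2: 4
  3: 5
  4: 2
  5: 3

Step 2: Run BFS/DFS from vertex 1:
  Visited: {1}
  Reached 1 of 5 vertices

Step 3: Only 1 of 5 vertices reached. Graph is disconnected.
Connected components: {1}, {2, 4}, {3, 5}
Number of connected components: 3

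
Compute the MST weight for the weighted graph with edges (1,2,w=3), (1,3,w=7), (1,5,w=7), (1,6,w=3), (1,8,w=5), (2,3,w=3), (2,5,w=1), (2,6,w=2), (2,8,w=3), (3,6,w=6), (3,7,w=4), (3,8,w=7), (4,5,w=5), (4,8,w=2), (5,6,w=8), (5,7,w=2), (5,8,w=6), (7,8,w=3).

Apply Kruskal's algorithm (sort edges by weight, add if no cycle):

Sorted edges by weight:
  (2,5) w=1
  (2,6) w=2
  (4,8) w=2
  (5,7) w=2
  (1,2) w=3
  (1,6) w=3
  (2,3) w=3
  (2,8) w=3
  (7,8) w=3
  (3,7) w=4
  (1,8) w=5
  (4,5) w=5
  (3,6) w=6
  (5,8) w=6
  (1,3) w=7
  (1,5) w=7
  (3,8) w=7
  (5,6) w=8

Add edge (2,5) w=1 -- no cycle. Running total: 1
Add edge (2,6) w=2 -- no cycle. Running total: 3
Add edge (4,8) w=2 -- no cycle. Running total: 5
Add edge (5,7) w=2 -- no cycle. Running total: 7
Add edge (1,2) w=3 -- no cycle. Running total: 10
Skip edge (1,6) w=3 -- would create cycle
Add edge (2,3) w=3 -- no cycle. Running total: 13
Add edge (2,8) w=3 -- no cycle. Running total: 16

MST edges: (2,5,w=1), (2,6,w=2), (4,8,w=2), (5,7,w=2), (1,2,w=3), (2,3,w=3), (2,8,w=3)
Total MST weight: 1 + 2 + 2 + 2 + 3 + 3 + 3 = 16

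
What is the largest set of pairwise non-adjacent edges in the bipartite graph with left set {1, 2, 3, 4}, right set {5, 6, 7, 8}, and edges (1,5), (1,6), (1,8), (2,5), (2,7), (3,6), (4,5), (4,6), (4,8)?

Step 1: List the neighbors of each left vertex:
  1: 5, 6, 8
  2: 5, 7
  3: 6
  4: 5, 6, 8

Step 2: Greedily match left vertices, then look for augmenting paths:
  Match 1 -- 5
  Match 2 -- 7
  Match 3 -- 6
  Match 4 -- 8
  No augmenting path remains.

Step 3: Verify this is maximum:
  Matching size 4 = min(|L|, |R|) = min(4, 4), which is an upper bound, so this matching is maximum.

Maximum matching: {(1,5), (2,7), (3,6), (4,8)}
Size: 4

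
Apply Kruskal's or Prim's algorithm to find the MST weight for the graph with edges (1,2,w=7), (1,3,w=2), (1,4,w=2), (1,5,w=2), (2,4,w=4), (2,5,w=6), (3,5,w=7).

Apply Kruskal's algorithm (sort edges by weight, add if no cycle):

Sorted edges by weight:
  (1,5) w=2
  (1,4) w=2
  (1,3) w=2
  (2,4) w=4
  (2,5) w=6
  (1,2) w=7
  (3,5) w=7

Add edge (1,5) w=2 -- no cycle. Running total: 2
Add edge (1,4) w=2 -- no cycle. Running total: 4
Add edge (1,3) w=2 -- no cycle. Running total: 6
Add edge (2,4) w=4 -- no cycle. Running total: 10

MST edges: (1,5,w=2), (1,4,w=2), (1,3,w=2), (2,4,w=4)
Total MST weight: 2 + 2 + 2 + 4 = 10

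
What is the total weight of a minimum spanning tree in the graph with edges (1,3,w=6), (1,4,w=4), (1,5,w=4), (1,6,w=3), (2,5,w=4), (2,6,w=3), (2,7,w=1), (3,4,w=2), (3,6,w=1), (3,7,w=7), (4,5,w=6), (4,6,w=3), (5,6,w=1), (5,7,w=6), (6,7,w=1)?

Apply Kruskal's algorithm (sort edges by weight, add if no cycle):

Sorted edges by weight:
  (2,7) w=1
  (3,6) w=1
  (5,6) w=1
  (6,7) w=1
  (3,4) w=2
  (1,6) w=3
  (2,6) w=3
  (4,6) w=3
  (1,4) w=4
  (1,5) w=4
  (2,5) w=4
  (1,3) w=6
  (4,5) w=6
  (5,7) w=6
  (3,7) w=7

Add edge (2,7) w=1 -- no cycle. Running total: 1
Add edge (3,6) w=1 -- no cycle. Running total: 2
Add edge (5,6) w=1 -- no cycle. Running total: 3
Add edge (6,7) w=1 -- no cycle. Running total: 4
Add edge (3,4) w=2 -- no cycle. Running total: 6
Add edge (1,6) w=3 -- no cycle. Running total: 9

MST edges: (2,7,w=1), (3,6,w=1), (5,6,w=1), (6,7,w=1), (3,4,w=2), (1,6,w=3)
Total MST weight: 1 + 1 + 1 + 1 + 2 + 3 = 9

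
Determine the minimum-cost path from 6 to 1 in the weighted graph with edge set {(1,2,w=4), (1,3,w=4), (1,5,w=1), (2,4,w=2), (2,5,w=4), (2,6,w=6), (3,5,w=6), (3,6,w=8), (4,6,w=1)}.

Step 1: Build adjacency list with weights:
  1: 2(w=4), 3(w=4), 5(w=1)
  2: 1(w=4), 4(w=2), 5(w=4), 6(w=6)
  3: 1(w=4), 5(w=6), 6(w=8)
  4: 2(w=2), 6(w=1)
  5: 1(w=1), 2(w=4), 3(w=6)
  6: 2(w=6), 3(w=8), 4(w=1)

Step 2: Apply Dijkstra's algorithm from vertex 6:
  Visit vertex 6 (distance=0)
    Update dist[2] = 6
    Update dist[3] = 8
    Update dist[4] = 1
  Visit vertex 4 (distance=1)
    Update dist[2] = 3
  Visit vertex 2 (distance=3)
    Update dist[1] = 7
    Update dist[5] = 7
  Visit vertex 1 (distance=7)

Step 3: Shortest path: 6 -> 4 -> 2 -> 1
Total weight: 1 + 2 + 4 = 7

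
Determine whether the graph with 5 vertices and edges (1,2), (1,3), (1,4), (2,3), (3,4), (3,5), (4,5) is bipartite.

Step 1: Attempt 2-coloring using BFS:
  Start at vertex 1, assign color 0
  Color vertex 2 with color 1 (neighbor of 1)
  Color vertex 3 with color 1 (neighbor of 1)
  Color vertex 4 with color 1 (neighbor of 1)

Step 2: Conflict found! Vertices 2 and 3 are adjacent but have the same color.
This means the graph contains an odd cycle.

The graph is NOT bipartite.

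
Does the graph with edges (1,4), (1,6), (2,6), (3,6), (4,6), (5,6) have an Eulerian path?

Step 1: Find the degree of each vertex:
  deg(1) = 2
  deg(2) = 1
  deg(3) = 1
  deg(4) = 2
  deg(5) = 1
  deg(6) = 5

Step 2: Count vertices with odd degree:
  Odd-degree vertices: 2, 3, 5, 6 (4 total)

Step 3: Apply Euler's theorem:
  - Eulerian circuit exists iff graph is connected and all vertices have even degree
  - Eulerian path exists iff graph is connected and has 0 or 2 odd-degree vertices

Graph has 4 odd-degree vertices (need 0 or 2).
Neither Eulerian path nor Eulerian circuit exists.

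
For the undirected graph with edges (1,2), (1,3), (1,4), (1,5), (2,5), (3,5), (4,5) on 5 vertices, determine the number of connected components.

Step 1: Build adjacency list from edges:
  1: 2, 3, 4, 5
  2: 1, 5
  3: 1, 5
  4: 1, 5
  5: 1, 2, 3, 4

Step 2: Run BFS/DFS from vertex 1:
  Visited: {1, 2, 3, 4, 5}
  Reached 5 of 5 vertices

Step 3: All 5 vertices reached from vertex 1, so the graph is connected.
Number of connected components: 1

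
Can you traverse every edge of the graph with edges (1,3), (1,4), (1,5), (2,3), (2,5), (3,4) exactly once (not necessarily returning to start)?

Step 1: Find the degree of each vertex:
  deg(1) = 3
  deg(2) = 2
  deg(3) = 3
  deg(4) = 2
  deg(5) = 2

Step 2: Count vertices with odd degree:
  Odd-degree vertices: 1, 3 (2 total)

Step 3: Apply Euler's theorem:
  - Eulerian circuit exists iff graph is connected and all vertices have even degree
  - Eulerian path exists iff graph is connected and has 0 or 2 odd-degree vertices

Graph is connected with exactly 2 odd-degree vertices (1, 3).
Eulerian path exists (starting and ending at the odd-degree vertices), but no Eulerian circuit.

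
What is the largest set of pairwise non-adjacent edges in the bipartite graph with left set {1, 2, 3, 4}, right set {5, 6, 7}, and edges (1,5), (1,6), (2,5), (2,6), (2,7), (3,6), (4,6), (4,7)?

Step 1: List the neighbors of each left vertex:
  1: 5, 6
  2: 5, 6, 7
  3: 6
  4: 6, 7

Step 2: Greedily match left vertices, then look for augmenting paths:
  Match 1 -- 5
  Match 2 -- 6
  Match 4 -- 7
  No augmenting path remains.

Step 3: Verify this is maximum:
  Matching size 3 = min(|L|, |R|) = min(4, 3), which is an upper bound, so this matching is maximum.

Maximum matching: {(1,5), (2,6), (4,7)}
Size: 3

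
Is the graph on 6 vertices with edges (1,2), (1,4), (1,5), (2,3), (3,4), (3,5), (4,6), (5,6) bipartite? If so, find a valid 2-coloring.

Step 1: Attempt 2-coloring using BFS:
  Start at vertex 1, assign color 0
  Color vertex 2 with color 1 (neighbor of 1)
  Color vertex 4 with color 1 (neighbor of 1)
  Color vertex 5 with color 1 (neighbor of 1)
  Color vertex 3 with color 0 (neighbor of 2)
  Color vertex 6 with color 0 (neighbor of 4)

Step 2: 2-coloring succeeded. No conflicts found.
  Set A (color 0): {1, 3, 6}
  Set B (color 1): {2, 4, 5}

The graph is bipartite with partition {1, 3, 6}, {2, 4, 5}.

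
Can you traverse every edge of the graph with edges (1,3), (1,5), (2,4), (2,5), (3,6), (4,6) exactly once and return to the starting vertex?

Step 1: Find the degree of each vertex:
  deg(1) = 2
  deg(2) = 2
  deg(3) = 2
  deg(4) = 2
  deg(5) = 2
  deg(6) = 2

Step 2: Count vertices with odd degree:
  All vertices have even degree (0 odd-degree vertices)

Step 3: Apply Euler's theorem:
  - Eulerian circuit exists iff graph is connected and all vertices have even degree
  - Eulerian path exists iff graph is connected and has 0 or 2 odd-degree vertices

Graph is connected with 0 odd-degree vertices.
Both Eulerian circuit and Eulerian path exist.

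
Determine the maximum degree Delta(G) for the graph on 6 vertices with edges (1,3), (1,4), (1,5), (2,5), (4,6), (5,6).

Step 1: Count edges incident to each vertex:
  deg(1) = 3 (neighbors: 3, 4, 5)
  deg(2) = 1 (neighbors: 5)
  deg(3) = 1 (neighbors: 1)
  deg(4) = 2 (neighbors: 1, 6)
  deg(5) = 3 (neighbors: 1, 2, 6)
  deg(6) = 2 (neighbors: 4, 5)

Step 2: Find maximum:
  max(3, 1, 1, 2, 3, 2) = 3 (vertex 1)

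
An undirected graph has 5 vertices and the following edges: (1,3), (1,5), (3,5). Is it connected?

Step 1: Build adjacency list from edges:
  1: 3, 5
  2: (none)
  3: 1, 5
  4: (none)
  5: 1, 3

Step 2: Run BFS/DFS from vertex 1:
  Visited: {1, 3, 5}
  Reached 3 of 5 vertices

Step 3: Only 3 of 5 vertices reached. Graph is disconnected.
Connected components: {1, 3, 5}, {2}, {4}
Answer: No, the graph is not connected (3 components).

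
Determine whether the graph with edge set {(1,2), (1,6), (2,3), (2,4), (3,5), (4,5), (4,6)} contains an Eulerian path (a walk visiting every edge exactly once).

Step 1: Find the degree of each vertex:
  deg(1) = 2
  deg(2) = 3
  deg(3) = 2
  deg(4) = 3
  deg(5) = 2
  deg(6) = 2

Step 2: Count vertices with odd degree:
  Odd-degree vertices: 2, 4 (2 total)

Step 3: Apply Euler's theorem:
  - Eulerian circuit exists iff graph is connected and all vertices have even degree
  - Eulerian path exists iff graph is connected and has 0 or 2 odd-degree vertices

Graph is connected with exactly 2 odd-degree vertices (2, 4).
Eulerian path exists (starting and ending at the odd-degree vertices), but no Eulerian circuit.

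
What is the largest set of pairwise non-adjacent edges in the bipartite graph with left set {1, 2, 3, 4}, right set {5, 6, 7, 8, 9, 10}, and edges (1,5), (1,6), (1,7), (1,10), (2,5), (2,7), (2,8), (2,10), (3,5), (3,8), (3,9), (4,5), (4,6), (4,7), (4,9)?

Step 1: List the neighbors of each left vertex:
  1: 5, 6, 7, 10
  2: 5, 7, 8, 10
  3: 5, 8, 9
  4: 5, 6, 7, 9

Step 2: Greedily match left vertices, then look for augmenting paths:
  Match 1 -- 5
  Match 2 -- 7
  Match 3 -- 8
  Match 4 -- 6
  No augmenting path remains.

Step 3: Verify this is maximum:
  Matching size 4 = min(|L|, |R|) = min(4, 6), which is an upper bound, so this matching is maximum.

Maximum matching: {(1,5), (2,7), (3,8), (4,6)}
Size: 4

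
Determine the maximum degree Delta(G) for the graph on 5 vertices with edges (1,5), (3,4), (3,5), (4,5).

Step 1: Count edges incident to each vertex:
  deg(1) = 1 (neighbors: 5)
  deg(2) = 0 (neighbors: none)
  deg(3) = 2 (neighbors: 4, 5)
  deg(4) = 2 (neighbors: 3, 5)
  deg(5) = 3 (neighbors: 1, 3, 4)

Step 2: Find maximum:
  max(1, 0, 2, 2, 3) = 3 (vertex 5)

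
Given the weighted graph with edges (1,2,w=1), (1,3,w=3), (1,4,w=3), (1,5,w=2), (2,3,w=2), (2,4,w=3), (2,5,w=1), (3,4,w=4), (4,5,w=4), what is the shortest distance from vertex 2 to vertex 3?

Step 1: Build adjacency list with weights:
  1: 2(w=1), 3(w=3), 4(w=3), 5(w=2)
  2: 1(w=1), 3(w=2), 4(w=3), 5(w=1)
  3: 1(w=3), 2(w=2), 4(w=4)
  4: 1(w=3), 2(w=3), 3(w=4), 5(w=4)
  5: 1(w=2), 2(w=1), 4(w=4)

Step 2: Apply Dijkstra's algorithm from vertex 2:
  Visit vertex 2 (distance=0)
    Update dist[1] = 1
    Update dist[3] = 2
    Update dist[4] = 3
    Update dist[5] = 1
  Visit vertex 1 (distance=1)
  Visit vertex 5 (distance=1)
  Visit vertex 3 (distance=2)

Step 3: Shortest path: 2 -> 3
Total weight: 2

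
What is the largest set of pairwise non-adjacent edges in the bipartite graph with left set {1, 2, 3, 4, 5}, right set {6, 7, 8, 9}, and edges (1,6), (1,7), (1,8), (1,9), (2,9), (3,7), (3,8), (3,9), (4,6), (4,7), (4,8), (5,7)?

Step 1: List the neighbors of each left vertex:
  1: 6, 7, 8, 9
  2: 9
  3: 7, 8, 9
  4: 6, 7, 8
  5: 7

Step 2: Greedily match left vertices, then look for augmenting paths:
  Match 1 -- 6
  Match 2 -- 9
  Match 3 -- 7
  Match 4 -- 8
  No augmenting path remains.

Step 3: Verify this is maximum:
  Matching size 4 = min(|L|, |R|) = min(5, 4), which is an upper bound, so this matching is maximum.

Maximum matching: {(1,6), (2,9), (3,7), (4,8)}
Size: 4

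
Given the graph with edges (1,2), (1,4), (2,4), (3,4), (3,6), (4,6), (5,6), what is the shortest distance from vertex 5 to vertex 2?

Step 1: Build adjacency list:
  1: 2, 4
  2: 1, 4
  3: 4, 6
  4: 1, 2, 3, 6
  5: 6
  6: 3, 4, 5

Step 2: BFS from vertex 5 to find shortest path to 2:
  vertex 6 reached at distance 1
  vertex 3 reached at distance 2
  vertex 4 reached at distance 2
  vertex 1 reached at distance 3
  vertex 2 reached at distance 3

Step 3: Shortest path: 5 -> 6 -> 4 -> 2
Path length: 3 edges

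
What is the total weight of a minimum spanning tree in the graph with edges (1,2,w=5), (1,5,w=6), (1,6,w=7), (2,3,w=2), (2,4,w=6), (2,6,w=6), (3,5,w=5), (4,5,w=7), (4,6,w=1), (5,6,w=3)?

Apply Kruskal's algorithm (sort edges by weight, add if no cycle):

Sorted edges by weight:
  (4,6) w=1
  (2,3) w=2
  (5,6) w=3
  (1,2) w=5
  (3,5) w=5
  (1,5) w=6
  (2,4) w=6
  (2,6) w=6
  (1,6) w=7
  (4,5) w=7

Add edge (4,6) w=1 -- no cycle. Running total: 1
Add edge (2,3) w=2 -- no cycle. Running total: 3
Add edge (5,6) w=3 -- no cycle. Running total: 6
Add edge (1,2) w=5 -- no cycle. Running total: 11
Add edge (3,5) w=5 -- no cycle. Running total: 16

MST edges: (4,6,w=1), (2,3,w=2), (5,6,w=3), (1,2,w=5), (3,5,w=5)
Total MST weight: 1 + 2 + 3 + 5 + 5 = 16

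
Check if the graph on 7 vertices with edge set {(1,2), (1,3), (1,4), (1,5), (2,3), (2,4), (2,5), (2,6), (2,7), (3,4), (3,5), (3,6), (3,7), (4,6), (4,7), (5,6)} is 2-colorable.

Step 1: Attempt 2-coloring using BFS:
  Start at vertex 1, assign color 0
  Color vertex 2 with color 1 (neighbor of 1)
  Color vertex 3 with color 1 (neighbor of 1)
  Color vertex 4 with color 1 (neighbor of 1)
  Color vertex 5 with color 1 (neighbor of 1)

Step 2: Conflict found! Vertices 2 and 3 are adjacent but have the same color.
This means the graph contains an odd cycle.

The graph is NOT bipartite.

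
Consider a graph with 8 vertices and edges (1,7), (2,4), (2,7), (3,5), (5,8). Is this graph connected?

Step 1: Build adjacency list from edges:
  1: 7
  2: 4, 7
  3: 5
  4: 2
  5: 3, 8
  6: (none)
  7: 1, 2
  8: 5

Step 2: Run BFS/DFS from vertex 1:
  Visited: {1, 7, 2, 4}
  Reached 4 of 8 vertices

Step 3: Only 4 of 8 vertices reached. Graph is disconnected.
Connected components: {1, 2, 4, 7}, {3, 5, 8}, {6}
Answer: No, the graph is not connected (3 components).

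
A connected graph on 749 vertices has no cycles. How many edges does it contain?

A tree on n vertices always has exactly n - 1 edges.
For n = 749: edges = 749 - 1 = 748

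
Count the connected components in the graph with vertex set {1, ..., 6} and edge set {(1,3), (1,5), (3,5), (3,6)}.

Step 1: Build adjacency list from edges:
  1: 3, 5
  2: (none)
  3: 1, 5, 6
  4: (none)
  5: 1, 3
  6: 3

Step 2: Run BFS/DFS from vertex 1:
  Visited: {1, 3, 5, 6}
  Reached 4 of 6 vertices

Step 3: Only 4 of 6 vertices reached. Graph is disconnected.
Connected components: {1, 3, 5, 6}, {2}, {4}
Number of connected components: 3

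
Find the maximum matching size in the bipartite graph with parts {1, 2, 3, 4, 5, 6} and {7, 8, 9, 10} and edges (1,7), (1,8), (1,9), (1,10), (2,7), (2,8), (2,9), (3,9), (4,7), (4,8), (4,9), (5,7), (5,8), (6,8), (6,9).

Step 1: List the neighbors of each left vertex:
  1: 7, 8, 9, 10
  2: 7, 8, 9
  3: 9
  4: 7, 8, 9
  5: 7, 8
  6: 8, 9

Step 2: Greedily match left vertices, then look for augmenting paths:
  Match 1 -- 10
  Match 2 -- 8
  Match 3 -- 9
  Match 4 -- 7
  No augmenting path remains.

Step 3: Verify this is maximum:
  Matching size 4 = min(|L|, |R|) = min(6, 4), which is an upper bound, so this matching is maximum.

Maximum matching: {(1,10), (2,8), (3,9), (4,7)}
Size: 4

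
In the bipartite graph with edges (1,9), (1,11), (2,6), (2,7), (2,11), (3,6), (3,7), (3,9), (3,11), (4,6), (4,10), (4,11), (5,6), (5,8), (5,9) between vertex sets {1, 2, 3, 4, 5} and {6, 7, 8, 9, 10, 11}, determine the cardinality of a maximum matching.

Step 1: List the neighbors of each left vertex:
  1: 9, 11
  2: 6, 7, 11
  3: 6, 7, 9, 11
  4: 6, 10, 11
  5: 6, 8, 9

Step 2: Greedily match left vertices, then look for augmenting paths:
  Match 1 -- 9
  Match 2 -- 6
  Match 3 -- 7
  Match 4 -- 10
  Match 5 -- 8
  No augmenting path remains.

Step 3: Verify this is maximum:
  Matching size 5 = min(|L|, |R|) = min(5, 6), which is an upper bound, so this matching is maximum.

Maximum matching: {(1,9), (2,6), (3,7), (4,10), (5,8)}
Size: 5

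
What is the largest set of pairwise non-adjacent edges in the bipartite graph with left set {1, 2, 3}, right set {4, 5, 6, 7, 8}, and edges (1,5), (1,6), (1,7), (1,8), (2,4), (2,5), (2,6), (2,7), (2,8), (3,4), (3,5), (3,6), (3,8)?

Step 1: List the neighbors of each left vertex:
  1: 5, 6, 7, 8
  2: 4, 5, 6, 7, 8
  3: 4, 5, 6, 8

Step 2: Greedily match left vertices, then look for augmenting paths:
  Match 1 -- 5
  Match 2 -- 4
  Match 3 -- 6
  No augmenting path remains.

Step 3: Verify this is maximum:
  Matching size 3 = min(|L|, |R|) = min(3, 5), which is an upper bound, so this matching is maximum.

Maximum matching: {(1,5), (2,4), (3,6)}
Size: 3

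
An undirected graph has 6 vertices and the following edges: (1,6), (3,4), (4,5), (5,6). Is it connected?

Step 1: Build adjacency list from edges:
  1: 6
  2: (none)
  3: 4
  4: 3, 5
  5: 4, 6
  6: 1, 5

Step 2: Run BFS/DFS from vertex 1:
  Visited: {1, 6, 5, 4, 3}
  Reached 5 of 6 vertices

Step 3: Only 5 of 6 vertices reached. Graph is disconnected.
Connected components: {1, 3, 4, 5, 6}, {2}
Answer: No, the graph is not connected (2 components).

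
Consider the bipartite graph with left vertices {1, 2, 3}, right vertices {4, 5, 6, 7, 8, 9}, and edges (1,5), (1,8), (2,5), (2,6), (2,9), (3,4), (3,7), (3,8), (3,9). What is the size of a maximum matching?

Step 1: List the neighbors of each left vertex:
  1: 5, 8
  2: 5, 6, 9
  3: 4, 7, 8, 9

Step 2: Greedily match left vertices, then look for augmenting paths:
  Match 1 -- 5
  Match 2 -- 6
  Match 3 -- 4
  No augmenting path remains.

Step 3: Verify this is maximum:
  Matching size 3 = min(|L|, |R|) = min(3, 6), which is an upper bound, so this matching is maximum.

Maximum matching: {(1,5), (2,6), (3,4)}
Size: 3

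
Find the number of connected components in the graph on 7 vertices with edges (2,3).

Step 1: Build adjacency list from edges:
  1: (none)
  2: 3
  3: 2
  4: (none)
  5: (none)
  6: (none)
  7: (none)

Step 2: Run BFS/DFS from vertex 1:
  Visited: {1}
  Reached 1 of 7 vertices

Step 3: Only 1 of 7 vertices reached. Graph is disconnected.
Connected components: {1}, {2, 3}, {4}, {5}, {6}, {7}
Number of connected components: 6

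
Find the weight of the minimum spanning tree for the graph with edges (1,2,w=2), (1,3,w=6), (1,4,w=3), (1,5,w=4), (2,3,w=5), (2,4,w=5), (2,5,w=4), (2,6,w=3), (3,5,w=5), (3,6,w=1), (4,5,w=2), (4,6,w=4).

Apply Kruskal's algorithm (sort edges by weight, add if no cycle):

Sorted edges by weight:
  (3,6) w=1
  (1,2) w=2
  (4,5) w=2
  (1,4) w=3
  (2,6) w=3
  (1,5) w=4
  (2,5) w=4
  (4,6) w=4
  (2,3) w=5
  (2,4) w=5
  (3,5) w=5
  (1,3) w=6

Add edge (3,6) w=1 -- no cycle. Running total: 1
Add edge (1,2) w=2 -- no cycle. Running total: 3
Add edge (4,5) w=2 -- no cycle. Running total: 5
Add edge (1,4) w=3 -- no cycle. Running total: 8
Add edge (2,6) w=3 -- no cycle. Running total: 11

MST edges: (3,6,w=1), (1,2,w=2), (4,5,w=2), (1,4,w=3), (2,6,w=3)
Total MST weight: 1 + 2 + 2 + 3 + 3 = 11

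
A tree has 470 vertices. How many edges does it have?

A tree on n vertices always has exactly n - 1 edges.
For n = 470: edges = 470 - 1 = 469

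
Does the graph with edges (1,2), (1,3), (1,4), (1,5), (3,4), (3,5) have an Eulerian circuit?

Step 1: Find the degree of each vertex:
  deg(1) = 4
  deg(2) = 1
  deg(3) = 3
  deg(4) = 2
  deg(5) = 2

Step 2: Count vertices with odd degree:
  Odd-degree vertices: 2, 3 (2 total)

Step 3: Apply Euler's theorem:
  - Eulerian circuit exists iff graph is connected and all vertices have even degree
  - Eulerian path exists iff graph is connected and has 0 or 2 odd-degree vertices

Graph is connected with exactly 2 odd-degree vertices (2, 3).
Eulerian path exists (starting and ending at the odd-degree vertices), but no Eulerian circuit.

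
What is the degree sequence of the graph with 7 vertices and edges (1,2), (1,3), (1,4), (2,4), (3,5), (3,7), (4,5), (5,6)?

Step 1: Count edges incident to each vertex:
  deg(1) = 3 (neighbors: 2, 3, 4)
  deg(2) = 2 (neighbors: 1, 4)
  deg(3) = 3 (neighbors: 1, 5, 7)
  deg(4) = 3 (neighbors: 1, 2, 5)
  deg(5) = 3 (neighbors: 3, 4, 6)
  deg(6) = 1 (neighbors: 5)
  deg(7) = 1 (neighbors: 3)

Step 2: Sort degrees in non-increasing order:
  Degrees: [3, 2, 3, 3, 3, 1, 1] -> sorted: [3, 3, 3, 3, 2, 1, 1]

Degree sequence: [3, 3, 3, 3, 2, 1, 1]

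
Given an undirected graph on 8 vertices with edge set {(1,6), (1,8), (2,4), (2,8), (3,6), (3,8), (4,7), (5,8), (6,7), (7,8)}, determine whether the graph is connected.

Step 1: Build adjacency list from edges:
  1: 6, 8
  2: 4, 8
  3: 6, 8
  4: 2, 7
  5: 8
  6: 1, 3, 7
  7: 4, 6, 8
  8: 1, 2, 3, 5, 7

Step 2: Run BFS/DFS from vertex 1:
  Visited: {1, 6, 8, 3, 7, 2, 5, 4}
  Reached 8 of 8 vertices

Step 3: All 8 vertices reached from vertex 1, so the graph is connected.
Answer: Yes, the graph is connected.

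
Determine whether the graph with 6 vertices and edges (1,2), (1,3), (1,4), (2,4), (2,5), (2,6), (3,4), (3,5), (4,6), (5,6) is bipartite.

Step 1: Attempt 2-coloring using BFS:
  Start at vertex 1, assign color 0
  Color vertex 2 with color 1 (neighbor of 1)
  Color vertex 3 with color 1 (neighbor of 1)
  Color vertex 4 with color 1 (neighbor of 1)

Step 2: Conflict found! Vertices 2 and 4 are adjacent but have the same color.
This means the graph contains an odd cycle.

The graph is NOT bipartite.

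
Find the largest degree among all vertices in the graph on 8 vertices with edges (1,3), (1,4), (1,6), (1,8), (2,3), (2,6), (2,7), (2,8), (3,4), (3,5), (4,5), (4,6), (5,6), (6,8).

Step 1: Count edges incident to each vertex:
  deg(1) = 4 (neighbors: 3, 4, 6, 8)
  deg(2) = 4 (neighbors: 3, 6, 7, 8)
  deg(3) = 4 (neighbors: 1, 2, 4, 5)
  deg(4) = 4 (neighbors: 1, 3, 5, 6)
  deg(5) = 3 (neighbors: 3, 4, 6)
  deg(6) = 5 (neighbors: 1, 2, 4, 5, 8)
  deg(7) = 1 (neighbors: 2)
  deg(8) = 3 (neighbors: 1, 2, 6)

Step 2: Find maximum:
  max(4, 4, 4, 4, 3, 5, 1, 3) = 5 (vertex 6)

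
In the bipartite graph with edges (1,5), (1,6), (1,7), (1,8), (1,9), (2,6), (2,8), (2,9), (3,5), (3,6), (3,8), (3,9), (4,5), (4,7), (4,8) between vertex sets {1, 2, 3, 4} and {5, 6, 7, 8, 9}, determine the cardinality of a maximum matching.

Step 1: List the neighbors of each left vertex:
  1: 5, 6, 7, 8, 9
  2: 6, 8, 9
  3: 5, 6, 8, 9
  4: 5, 7, 8

Step 2: Greedily match left vertices, then look for augmenting paths:
  Match 1 -- 5
  Match 2 -- 6
  Match 3 -- 8
  Match 4 -- 7
  No augmenting path remains.

Step 3: Verify this is maximum:
  Matching size 4 = min(|L|, |R|) = min(4, 5), which is an upper bound, so this matching is maximum.

Maximum matching: {(1,5), (2,6), (3,8), (4,7)}
Size: 4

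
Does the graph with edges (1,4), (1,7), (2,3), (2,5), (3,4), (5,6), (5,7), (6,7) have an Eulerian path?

Step 1: Find the degree of each vertex:
  deg(1) = 2
  deg(2) = 2
  deg(3) = 2
  deg(4) = 2
  deg(5) = 3
  deg(6) = 2
  deg(7) = 3

Step 2: Count vertices with odd degree:
  Odd-degree vertices: 5, 7 (2 total)

Step 3: Apply Euler's theorem:
  - Eulerian circuit exists iff graph is connected and all vertices have even degree
  - Eulerian path exists iff graph is connected and has 0 or 2 odd-degree vertices

Graph is connected with exactly 2 odd-degree vertices (5, 7).
Eulerian path exists (starting and ending at the odd-degree vertices), but no Eulerian circuit.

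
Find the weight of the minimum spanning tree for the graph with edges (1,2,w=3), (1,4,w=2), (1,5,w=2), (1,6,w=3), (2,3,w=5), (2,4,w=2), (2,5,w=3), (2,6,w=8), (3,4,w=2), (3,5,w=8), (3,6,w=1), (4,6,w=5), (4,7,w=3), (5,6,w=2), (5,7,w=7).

Apply Kruskal's algorithm (sort edges by weight, add if no cycle):

Sorted edges by weight:
  (3,6) w=1
  (1,4) w=2
  (1,5) w=2
  (2,4) w=2
  (3,4) w=2
  (5,6) w=2
  (1,2) w=3
  (1,6) w=3
  (2,5) w=3
  (4,7) w=3
  (2,3) w=5
  (4,6) w=5
  (5,7) w=7
  (2,6) w=8
  (3,5) w=8

Add edge (3,6) w=1 -- no cycle. Running total: 1
Add edge (1,4) w=2 -- no cycle. Running total: 3
Add edge (1,5) w=2 -- no cycle. Running total: 5
Add edge (2,4) w=2 -- no cycle. Running total: 7
Add edge (3,4) w=2 -- no cycle. Running total: 9
Skip edge (5,6) w=2 -- would create cycle
Skip edge (1,2) w=3 -- would create cycle
Skip edge (1,6) w=3 -- would create cycle
Skip edge (2,5) w=3 -- would create cycle
Add edge (4,7) w=3 -- no cycle. Running total: 12

MST edges: (3,6,w=1), (1,4,w=2), (1,5,w=2), (2,4,w=2), (3,4,w=2), (4,7,w=3)
Total MST weight: 1 + 2 + 2 + 2 + 2 + 3 = 12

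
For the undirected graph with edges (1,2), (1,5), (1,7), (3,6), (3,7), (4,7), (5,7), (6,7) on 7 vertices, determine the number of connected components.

Step 1: Build adjacency list from edges:
  1: 2, 5, 7
  2: 1
  3: 6, 7
  4: 7
  5: 1, 7
  6: 3, 7
  7: 1, 3, 4, 5, 6

Step 2: Run BFS/DFS from vertex 1:
  Visited: {1, 2, 5, 7, 3, 4, 6}
  Reached 7 of 7 vertices

Step 3: All 7 vertices reached from vertex 1, so the graph is connected.
Number of connected components: 1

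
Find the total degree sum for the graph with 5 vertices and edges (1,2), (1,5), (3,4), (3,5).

Step 1: Count edges incident to each vertex:
  deg(1) = 2 (neighbors: 2, 5)
  deg(2) = 1 (neighbors: 1)
  deg(3) = 2 (neighbors: 4, 5)
  deg(4) = 1 (neighbors: 3)
  deg(5) = 2 (neighbors: 1, 3)

Step 2: Sum all degrees:
  2 + 1 + 2 + 1 + 2 = 8

Verification: sum of degrees = 2 * |E| = 2 * 4 = 8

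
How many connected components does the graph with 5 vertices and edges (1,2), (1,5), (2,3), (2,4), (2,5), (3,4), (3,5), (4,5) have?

Step 1: Build adjacency list from edges:
  1: 2, 5
  2: 1, 3, 4, 5
  3: 2, 4, 5
  4: 2, 3, 5
  5: 1, 2, 3, 4

Step 2: Run BFS/DFS from vertex 1:
  Visited: {1, 2, 5, 3, 4}
  Reached 5 of 5 vertices

Step 3: All 5 vertices reached from vertex 1, so the graph is connected.
Number of connected components: 1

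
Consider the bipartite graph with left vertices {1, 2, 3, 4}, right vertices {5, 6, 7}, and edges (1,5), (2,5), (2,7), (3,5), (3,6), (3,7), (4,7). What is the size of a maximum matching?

Step 1: List the neighbors of each left vertex:
  1: 5
  2: 5, 7
  3: 5, 6, 7
  4: 7

Step 2: Greedily match left vertices, then look for augmenting paths:
  Match 1 -- 5
  Match 2 -- 7
  Match 3 -- 6
  No augmenting path remains.

Step 3: Verify this is maximum:
  Matching size 3 = min(|L|, |R|) = min(4, 3), which is an upper bound, so this matching is maximum.

Maximum matching: {(1,5), (2,7), (3,6)}
Size: 3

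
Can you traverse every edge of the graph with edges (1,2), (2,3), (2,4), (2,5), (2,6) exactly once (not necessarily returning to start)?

Step 1: Find the degree of each vertex:
  deg(1) = 1
  deg(2) = 5
  deg(3) = 1
  deg(4) = 1
  deg(5) = 1
  deg(6) = 1

Step 2: Count vertices with odd degree:
  Odd-degree vertices: 1, 2, 3, 4, 5, 6 (6 total)

Step 3: Apply Euler's theorem:
  - Eulerian circuit exists iff graph is connected and all vertices have even degree
  - Eulerian path exists iff graph is connected and has 0 or 2 odd-degree vertices

Graph has 6 odd-degree vertices (need 0 or 2).
Neither Eulerian path nor Eulerian circuit exists.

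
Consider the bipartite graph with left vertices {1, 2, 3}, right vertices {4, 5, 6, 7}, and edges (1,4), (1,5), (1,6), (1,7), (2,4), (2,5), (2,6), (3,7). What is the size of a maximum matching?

Step 1: List the neighbors of each left vertex:
  1: 4, 5, 6, 7
  2: 4, 5, 6
  3: 7

Step 2: Greedily match left vertices, then look for augmenting paths:
  Match 1 -- 4
  Match 2 -- 5
  Match 3 -- 7
  No augmenting path remains.

Step 3: Verify this is maximum:
  Matching size 3 = min(|L|, |R|) = min(3, 4), which is an upper bound, so this matching is maximum.

Maximum matching: {(1,4), (2,5), (3,7)}
Size: 3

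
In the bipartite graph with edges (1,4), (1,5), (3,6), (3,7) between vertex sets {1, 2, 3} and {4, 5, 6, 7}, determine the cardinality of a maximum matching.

Step 1: List the neighbors of each left vertex:
  1: 4, 5
  2: (none)
  3: 6, 7

Step 2: Greedily match left vertices, then look for augmenting paths:
  Match 1 -- 4
  Match 3 -- 6
  No augmenting path remains.

Step 3: Verify this is maximum:
  Matching has size 2. The vertex set {1, 3} covers every edge and has size 2; any matching has at most one edge per cover vertex, so 2 is maximum (König's theorem).

Maximum matching: {(1,4), (3,6)}
Size: 2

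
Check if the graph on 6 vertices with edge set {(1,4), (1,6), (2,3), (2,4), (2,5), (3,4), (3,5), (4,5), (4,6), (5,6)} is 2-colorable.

Step 1: Attempt 2-coloring using BFS:
  Start at vertex 1, assign color 0
  Color vertex 4 with color 1 (neighbor of 1)
  Color vertex 6 with color 1 (neighbor of 1)
  Color vertex 2 with color 0 (neighbor of 4)
  Color vertex 3 with color 0 (neighbor of 4)
  Color vertex 5 with color 0 (neighbor of 4)

Step 2: Conflict found! Vertices 4 and 6 are adjacent but have the same color.
This means the graph contains an odd cycle.

The graph is NOT bipartite.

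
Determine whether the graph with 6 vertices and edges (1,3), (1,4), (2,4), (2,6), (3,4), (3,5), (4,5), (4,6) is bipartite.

Step 1: Attempt 2-coloring using BFS:
  Start at vertex 1, assign color 0
  Color vertex 3 with color 1 (neighbor of 1)
  Color vertex 4 with color 1 (neighbor of 1)

Step 2: Conflict found! Vertices 3 and 4 are adjacent but have the same color.
This means the graph contains an odd cycle.

The graph is NOT bipartite.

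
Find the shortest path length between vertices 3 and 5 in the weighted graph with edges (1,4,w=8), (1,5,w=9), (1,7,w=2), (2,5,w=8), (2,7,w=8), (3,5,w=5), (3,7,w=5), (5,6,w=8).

Step 1: Build adjacency list with weights:
  1: 4(w=8), 5(w=9), 7(w=2)
  2: 5(w=8), 7(w=8)
  3: 5(w=5), 7(w=5)
  4: 1(w=8)
  5: 1(w=9), 2(w=8), 3(w=5), 6(w=8)
  6: 5(w=8)
  7: 1(w=2), 2(w=8), 3(w=5)

Step 2: Apply Dijkstra's algorithm from vertex 3:
  Visit vertex 3 (distance=0)
    Update dist[5] = 5
    Update dist[7] = 5
  Visit vertex 5 (distance=5)
    Update dist[1] = 14
    Update dist[2] = 13
    Update dist[6] = 13

Step 3: Shortest path: 3 -> 5
Total weight: 5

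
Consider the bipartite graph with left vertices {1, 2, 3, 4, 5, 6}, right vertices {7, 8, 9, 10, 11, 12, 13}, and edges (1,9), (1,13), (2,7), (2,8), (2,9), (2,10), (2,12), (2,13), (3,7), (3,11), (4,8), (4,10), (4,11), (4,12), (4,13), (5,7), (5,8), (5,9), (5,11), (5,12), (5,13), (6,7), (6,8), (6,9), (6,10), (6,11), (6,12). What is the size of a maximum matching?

Step 1: List the neighbors of each left vertex:
  1: 9, 13
  2: 7, 8, 9, 10, 12, 13
  3: 7, 11
  4: 8, 10, 11, 12, 13
  5: 7, 8, 9, 11, 12, 13
  6: 7, 8, 9, 10, 11, 12

Step 2: Greedily match left vertices, then look for augmenting paths:
  Match 1 -- 9
  Match 2 -- 7
  Match 3 -- 11
  Match 4 -- 8
  Match 5 -- 12
  Match 6 -- 10
  No augmenting path remains.

Step 3: Verify this is maximum:
  Matching size 6 = min(|L|, |R|) = min(6, 7), which is an upper bound, so this matching is maximum.

Maximum matching: {(1,9), (2,7), (3,11), (4,8), (5,12), (6,10)}
Size: 6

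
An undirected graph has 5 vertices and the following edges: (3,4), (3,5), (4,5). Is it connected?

Step 1: Build adjacency list from edges:
  1: (none)
  2: (none)
  3: 4, 5
  4: 3, 5
  5: 3, 4

Step 2: Run BFS/DFS from vertex 1:
  Visited: {1}
  Reached 1 of 5 vertices

Step 3: Only 1 of 5 vertices reached. Graph is disconnected.
Connected components: {1}, {2}, {3, 4, 5}
Answer: No, the graph is not connected (3 components).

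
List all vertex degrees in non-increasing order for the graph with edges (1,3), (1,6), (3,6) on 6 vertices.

Step 1: Count edges incident to each vertex:
  deg(1) = 2 (neighbors: 3, 6)
  deg(2) = 0 (neighbors: none)
  deg(3) = 2 (neighbors: 1, 6)
  deg(4) = 0 (neighbors: none)
  deg(5) = 0 (neighbors: none)
  deg(6) = 2 (neighbors: 1, 3)

Step 2: Sort degrees in non-increasing order:
  Degrees: [2, 0, 2, 0, 0, 2] -> sorted: [2, 2, 2, 0, 0, 0]

Degree sequence: [2, 2, 2, 0, 0, 0]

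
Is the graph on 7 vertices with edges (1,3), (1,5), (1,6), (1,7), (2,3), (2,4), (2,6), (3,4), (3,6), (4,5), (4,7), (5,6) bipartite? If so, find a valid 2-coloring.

Step 1: Attempt 2-coloring using BFS:
  Start at vertex 1, assign color 0
  Color vertex 3 with color 1 (neighbor of 1)
  Color vertex 5 with color 1 (neighbor of 1)
  Color vertex 6 with color 1 (neighbor of 1)
  Color vertex 7 with color 1 (neighbor of 1)
  Color vertex 2 with color 0 (neighbor of 3)
  Color vertex 4 with color 0 (neighbor of 3)

Step 2: Conflict found! Vertices 3 and 6 are adjacent but have the same color.
This means the graph contains an odd cycle.

The graph is NOT bipartite.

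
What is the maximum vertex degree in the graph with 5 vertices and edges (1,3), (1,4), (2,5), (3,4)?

Step 1: Count edges incident to each vertex:
  deg(1) = 2 (neighbors: 3, 4)
  deg(2) = 1 (neighbors: 5)
  deg(3) = 2 (neighbors: 1, 4)
  deg(4) = 2 (neighbors: 1, 3)
  deg(5) = 1 (neighbors: 2)

Step 2: Find maximum:
  max(2, 1, 2, 2, 1) = 2 (vertex 1)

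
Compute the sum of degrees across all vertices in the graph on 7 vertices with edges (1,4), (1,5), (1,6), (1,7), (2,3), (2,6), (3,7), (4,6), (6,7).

Step 1: Count edges incident to each vertex:
  deg(1) = 4 (neighbors: 4, 5, 6, 7)
  deg(2) = 2 (neighbors: 3, 6)
  deg(3) = 2 (neighbors: 2, 7)
  deg(4) = 2 (neighbors: 1, 6)
  deg(5) = 1 (neighbors: 1)
  deg(6) = 4 (neighbors: 1, 2, 4, 7)
  deg(7) = 3 (neighbors: 1, 3, 6)

Step 2: Sum all degrees:
  4 + 2 + 2 + 2 + 1 + 4 + 3 = 18

Verification: sum of degrees = 2 * |E| = 2 * 9 = 18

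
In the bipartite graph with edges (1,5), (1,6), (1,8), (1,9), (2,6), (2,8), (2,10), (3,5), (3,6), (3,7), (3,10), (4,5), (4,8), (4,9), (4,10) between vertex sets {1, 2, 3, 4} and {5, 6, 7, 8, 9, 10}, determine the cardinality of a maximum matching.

Step 1: List the neighbors of each left vertex:
  1: 5, 6, 8, 9
  2: 6, 8, 10
  3: 5, 6, 7, 10
  4: 5, 8, 9, 10

Step 2: Greedily match left vertices, then look for augmenting paths:
  Match 1 -- 5
  Match 2 -- 6
  Match 3 -- 7
  Match 4 -- 8
  No augmenting path remains.

Step 3: Verify this is maximum:
  Matching size 4 = min(|L|, |R|) = min(4, 6), which is an upper bound, so this matching is maximum.

Maximum matching: {(1,5), (2,6), (3,7), (4,8)}
Size: 4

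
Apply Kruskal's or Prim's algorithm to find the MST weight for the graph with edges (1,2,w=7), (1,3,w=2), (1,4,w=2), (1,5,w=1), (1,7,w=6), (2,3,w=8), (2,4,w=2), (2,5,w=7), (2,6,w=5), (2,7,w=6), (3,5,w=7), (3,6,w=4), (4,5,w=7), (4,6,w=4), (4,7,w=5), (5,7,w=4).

Apply Kruskal's algorithm (sort edges by weight, add if no cycle):

Sorted edges by weight:
  (1,5) w=1
  (1,3) w=2
  (1,4) w=2
  (2,4) w=2
  (3,6) w=4
  (4,6) w=4
  (5,7) w=4
  (2,6) w=5
  (4,7) w=5
  (1,7) w=6
  (2,7) w=6
  (1,2) w=7
  (2,5) w=7
  (3,5) w=7
  (4,5) w=7
  (2,3) w=8

Add edge (1,5) w=1 -- no cycle. Running total: 1
Add edge (1,3) w=2 -- no cycle. Running total: 3
Add edge (1,4) w=2 -- no cycle. Running total: 5
Add edge (2,4) w=2 -- no cycle. Running total: 7
Add edge (3,6) w=4 -- no cycle. Running total: 11
Skip edge (4,6) w=4 -- would create cycle
Add edge (5,7) w=4 -- no cycle. Running total: 15

MST edges: (1,5,w=1), (1,3,w=2), (1,4,w=2), (2,4,w=2), (3,6,w=4), (5,7,w=4)
Total MST weight: 1 + 2 + 2 + 2 + 4 + 4 = 15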